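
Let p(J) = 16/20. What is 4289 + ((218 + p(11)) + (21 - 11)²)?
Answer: 23039/5 ≈ 4607.8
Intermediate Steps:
p(J) = ⅘ (p(J) = 16*(1/20) = ⅘)
4289 + ((218 + p(11)) + (21 - 11)²) = 4289 + ((218 + ⅘) + (21 - 11)²) = 4289 + (1094/5 + 10²) = 4289 + (1094/5 + 100) = 4289 + 1594/5 = 23039/5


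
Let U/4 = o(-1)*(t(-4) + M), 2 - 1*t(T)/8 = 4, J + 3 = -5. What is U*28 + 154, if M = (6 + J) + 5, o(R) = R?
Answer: 1610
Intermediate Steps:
J = -8 (J = -3 - 5 = -8)
t(T) = -16 (t(T) = 16 - 8*4 = 16 - 32 = -16)
M = 3 (M = (6 - 8) + 5 = -2 + 5 = 3)
U = 52 (U = 4*(-(-16 + 3)) = 4*(-1*(-13)) = 4*13 = 52)
U*28 + 154 = 52*28 + 154 = 1456 + 154 = 1610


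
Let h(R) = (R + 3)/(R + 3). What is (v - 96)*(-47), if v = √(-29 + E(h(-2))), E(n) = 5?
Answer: 4512 - 94*I*√6 ≈ 4512.0 - 230.25*I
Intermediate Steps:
h(R) = 1 (h(R) = (3 + R)/(3 + R) = 1)
v = 2*I*√6 (v = √(-29 + 5) = √(-24) = 2*I*√6 ≈ 4.899*I)
(v - 96)*(-47) = (2*I*√6 - 96)*(-47) = (-96 + 2*I*√6)*(-47) = 4512 - 94*I*√6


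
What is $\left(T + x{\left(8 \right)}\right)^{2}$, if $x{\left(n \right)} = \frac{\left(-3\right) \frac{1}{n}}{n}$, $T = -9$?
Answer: $\frac{335241}{4096} \approx 81.846$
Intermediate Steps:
$x{\left(n \right)} = - \frac{3}{n^{2}}$
$\left(T + x{\left(8 \right)}\right)^{2} = \left(-9 - \frac{3}{64}\right)^{2} = \left(- \frac{579}{64}\right)^{2} = \frac{335241}{4096}$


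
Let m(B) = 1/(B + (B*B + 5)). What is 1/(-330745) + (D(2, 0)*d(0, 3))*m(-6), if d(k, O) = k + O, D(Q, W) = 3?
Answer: 595334/2315215 ≈ 0.25714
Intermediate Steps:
d(k, O) = O + k
m(B) = 1/(5 + B + B²) (m(B) = 1/(B + (B² + 5)) = 1/(B + (5 + B²)) = 1/(5 + B + B²))
1/(-330745) + (D(2, 0)*d(0, 3))*m(-6) = 1/(-330745) + (3*(3 + 0))/(5 - 6 + (-6)²) = -1/330745 + (3*3)/(5 - 6 + 36) = -1/330745 + 9/35 = 595334/2315215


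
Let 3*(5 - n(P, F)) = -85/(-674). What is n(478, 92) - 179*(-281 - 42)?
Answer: 116915999/2022 ≈ 57822.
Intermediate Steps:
n(P, F) = 10025/2022 (n(P, F) = 5 - (-85)/(3*(-674)) = 5 - (-85)*(-1)/(3*674) = 5 - 1/3*85/674 = 5 - 85/2022 = 10025/2022)
n(478, 92) - 179*(-281 - 42) = 10025/2022 - 179*(-281 - 42) = 10025/2022 - 179*(-323) = 10025/2022 - 1*(-57817) = 10025/2022 + 57817 = 116915999/2022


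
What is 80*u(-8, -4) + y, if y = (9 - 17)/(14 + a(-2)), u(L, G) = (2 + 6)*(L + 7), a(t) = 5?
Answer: -12168/19 ≈ -640.42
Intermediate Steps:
u(L, G) = 56 + 8*L (u(L, G) = 8*(7 + L) = 56 + 8*L)
y = -8/19 (y = (9 - 17)/(14 + 5) = -8/19 ≈ -0.42105)
80*u(-8, -4) + y = 80*(56 + 8*(-8)) - 8/19 = 80*(56 - 64) - 8/19 = 80*(-8) - 8/19 = -640 - 8/19 = -12168/19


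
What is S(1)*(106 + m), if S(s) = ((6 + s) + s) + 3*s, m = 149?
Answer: 2805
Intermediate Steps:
S(s) = 6 + 5*s (S(s) = (6 + 2*s) + 3*s = 6 + 5*s)
S(1)*(106 + m) = (6 + 5*1)*(106 + 149) = (6 + 5)*255 = 11*255 = 2805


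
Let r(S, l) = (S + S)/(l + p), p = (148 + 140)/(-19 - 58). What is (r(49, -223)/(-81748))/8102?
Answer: 3773/5781742482932 ≈ 6.5257e-10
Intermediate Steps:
p = -288/77 (p = 288/(-77) = 288*(-1/77) = -288/77 ≈ -3.7403)
r(S, l) = 2*S/(-288/77 + l) (r(S, l) = (S + S)/(l - 288/77) = (2*S)/(-288/77 + l) = 2*S/(-288/77 + l))
(r(49, -223)/(-81748))/8102 = ((154*49/(-288 + 77*(-223)))/(-81748))/8102 = ((154*49/(-288 - 17171))*(-1/81748))*(1/8102) = ((154*49/(-17459))*(-1/81748))*(1/8102) = ((154*49*(-1/17459))*(-1/81748))*(1/8102) = -7546/17459*(-1/81748)*(1/8102) = (3773/713619166)*(1/8102) = 3773/5781742482932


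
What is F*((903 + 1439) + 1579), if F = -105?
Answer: -411705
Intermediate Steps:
F*((903 + 1439) + 1579) = -105*((903 + 1439) + 1579) = -105*(2342 + 1579) = -105*3921 = -411705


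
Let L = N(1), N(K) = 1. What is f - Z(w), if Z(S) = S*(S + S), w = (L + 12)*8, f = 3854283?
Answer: 3832651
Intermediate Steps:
L = 1
w = 104 (w = (1 + 12)*8 = 13*8 = 104)
Z(S) = 2*S**2 (Z(S) = S*(2*S) = 2*S**2)
f - Z(w) = 3854283 - 2*104**2 = 3854283 - 2*10816 = 3854283 - 1*21632 = 3854283 - 21632 = 3832651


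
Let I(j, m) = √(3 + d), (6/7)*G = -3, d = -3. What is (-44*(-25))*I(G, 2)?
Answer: 0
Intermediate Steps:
G = -7/2 (G = (7/6)*(-3) = -7/2 ≈ -3.5000)
I(j, m) = 0 (I(j, m) = √(3 - 3) = √0 = 0)
(-44*(-25))*I(G, 2) = -44*(-25)*0 = 1100*0 = 0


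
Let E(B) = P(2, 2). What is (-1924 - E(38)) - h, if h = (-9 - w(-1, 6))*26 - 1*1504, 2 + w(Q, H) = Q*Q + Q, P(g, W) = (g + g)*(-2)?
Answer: -230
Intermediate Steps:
P(g, W) = -4*g (P(g, W) = (2*g)*(-2) = -4*g)
E(B) = -8 (E(B) = -4*2 = -8)
w(Q, H) = -2 + Q + Q² (w(Q, H) = -2 + (Q*Q + Q) = -2 + (Q² + Q) = -2 + (Q + Q²) = -2 + Q + Q²)
h = -1686 (h = (-9 - (-2 - 1 + (-1)²))*26 - 1*1504 = (-9 - (-2 - 1 + 1))*26 - 1504 = (-9 - 1*(-2))*26 - 1504 = (-9 + 2)*26 - 1504 = -7*26 - 1504 = -182 - 1504 = -1686)
(-1924 - E(38)) - h = (-1924 - 1*(-8)) - 1*(-1686) = (-1924 + 8) + 1686 = -1916 + 1686 = -230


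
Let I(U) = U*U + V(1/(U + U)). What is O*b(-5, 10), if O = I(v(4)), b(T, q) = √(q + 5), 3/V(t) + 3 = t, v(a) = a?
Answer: 344*√15/23 ≈ 57.926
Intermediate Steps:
V(t) = 3/(-3 + t)
b(T, q) = √(5 + q)
I(U) = U² + 3/(-3 + 1/(2*U)) (I(U) = U*U + 3/(-3 + 1/(U + U)) = U² + 3/(-3 + 1/(2*U)))
O = 344/23 (O = 4*(-6 + 4*(-1 + 6*4))/(-1 + 6*4) = 4*(-6 + 4*(-1 + 24))/(-1 + 24) = 4*(-6 + 4*23)/23 = 4*(1/23)*(-6 + 92) = 4*(1/23)*86 = 344/23 ≈ 14.957)
O*b(-5, 10) = 344*√(5 + 10)/23 = 344*√15/23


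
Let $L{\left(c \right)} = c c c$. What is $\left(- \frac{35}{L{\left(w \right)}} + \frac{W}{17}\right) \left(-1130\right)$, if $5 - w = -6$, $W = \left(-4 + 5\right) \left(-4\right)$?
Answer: $\frac{6688470}{22627} \approx 295.6$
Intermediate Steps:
$W = -4$ ($W = 1 \left(-4\right) = -4$)
$w = 11$ ($w = 5 - -6 = 5 + 6 = 11$)
$L{\left(c \right)} = c^{3}$ ($L{\left(c \right)} = c c^{2} = c^{3}$)
$\left(- \frac{35}{L{\left(w \right)}} + \frac{W}{17}\right) \left(-1130\right) = \left(- \frac{35}{11^{3}} - \frac{4}{17}\right) \left(-1130\right) = \left(- \frac{35}{1331} - \frac{4}{17}\right) \left(-1130\right) = \left(- \frac{5919}{22627}\right) \left(-1130\right) = \frac{6688470}{22627}$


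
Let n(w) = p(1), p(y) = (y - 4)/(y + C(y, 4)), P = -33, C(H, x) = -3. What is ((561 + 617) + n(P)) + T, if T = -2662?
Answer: -2965/2 ≈ -1482.5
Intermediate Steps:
p(y) = (-4 + y)/(-3 + y) (p(y) = (y - 4)/(y - 3) = (-4 + y)/(-3 + y))
n(w) = 3/2 (n(w) = (-4 + 1)/(-3 + 1) = -3/(-2) = -1/2*(-3) = 3/2)
((561 + 617) + n(P)) + T = ((561 + 617) + 3/2) - 2662 = (1178 + 3/2) - 2662 = 2359/2 - 2662 = -2965/2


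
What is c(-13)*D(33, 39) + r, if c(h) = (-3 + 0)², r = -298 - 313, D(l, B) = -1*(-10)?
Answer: -521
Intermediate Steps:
D(l, B) = 10
r = -611
c(h) = 9 (c(h) = (-3)² = 9)
c(-13)*D(33, 39) + r = 9*10 - 611 = 90 - 611 = -521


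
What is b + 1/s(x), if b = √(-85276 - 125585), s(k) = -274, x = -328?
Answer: -1/274 + 3*I*√23429 ≈ -0.0036496 + 459.2*I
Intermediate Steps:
b = 3*I*√23429 (b = √(-210861) = 3*I*√23429 ≈ 459.2*I)
b + 1/s(x) = 3*I*√23429 + 1/(-274) = 3*I*√23429 - 1/274 = -1/274 + 3*I*√23429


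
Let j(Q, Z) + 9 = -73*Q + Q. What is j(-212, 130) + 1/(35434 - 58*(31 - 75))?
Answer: 579476431/37986 ≈ 15255.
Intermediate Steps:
j(Q, Z) = -9 - 72*Q (j(Q, Z) = -9 + (-73*Q + Q) = -9 - 72*Q)
j(-212, 130) + 1/(35434 - 58*(31 - 75)) = (-9 - 72*(-212)) + 1/(35434 - 58*(31 - 75)) = (-9 + 15264) + 1/(35434 - 58*(-44)) = 15255 + 1/(35434 + 2552) = 15255 + 1/37986 = 579476431/37986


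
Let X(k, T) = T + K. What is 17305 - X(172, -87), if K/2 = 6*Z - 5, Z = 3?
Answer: 17366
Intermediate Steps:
K = 26 (K = 2*(6*3 - 5) = 2*(18 - 5) = 2*13 = 26)
X(k, T) = 26 + T (X(k, T) = T + 26 = 26 + T)
17305 - X(172, -87) = 17305 - (26 - 87) = 17305 - 1*(-61) = 17305 + 61 = 17366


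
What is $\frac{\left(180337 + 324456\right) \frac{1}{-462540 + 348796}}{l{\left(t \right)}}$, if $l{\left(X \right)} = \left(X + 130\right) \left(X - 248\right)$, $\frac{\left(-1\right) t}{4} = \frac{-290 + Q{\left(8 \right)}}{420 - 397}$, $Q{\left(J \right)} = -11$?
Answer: $\frac{267035497}{2146690512000} \approx 0.00012439$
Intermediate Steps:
$t = \frac{1204}{23}$ ($t = - 4 \frac{-290 - 11}{420 - 397} = - 4 \left(- \frac{301}{23}\right) = - 4 \left(\left(-301\right) \frac{1}{23}\right) = \left(-4\right) \left(- \frac{301}{23}\right) = \frac{1204}{23} \approx 52.348$)
$l{\left(X \right)} = \left(-248 + X\right) \left(130 + X\right)$ ($l{\left(X \right)} = \left(130 + X\right) \left(-248 + X\right) = \left(-248 + X\right) \left(130 + X\right)$)
$\frac{\left(180337 + 324456\right) \frac{1}{-462540 + 348796}}{l{\left(t \right)}} = \frac{\left(180337 + 324456\right) \frac{1}{-462540 + 348796}}{-32240 + \left(\frac{1204}{23}\right)^{2} - \frac{142072}{23}} = \frac{504793 \frac{1}{-113744}}{-32240 + \frac{1449616}{529} - \frac{142072}{23}} = \frac{504793 \left(- \frac{1}{113744}\right)}{- \frac{18873000}{529}} = \left(- \frac{504793}{113744}\right) \left(- \frac{529}{18873000}\right) = \frac{267035497}{2146690512000}$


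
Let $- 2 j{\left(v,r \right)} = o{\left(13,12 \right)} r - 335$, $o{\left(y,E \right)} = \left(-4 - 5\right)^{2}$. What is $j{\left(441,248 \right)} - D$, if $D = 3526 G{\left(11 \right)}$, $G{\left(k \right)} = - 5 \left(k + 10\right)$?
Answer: $\frac{720707}{2} \approx 3.6035 \cdot 10^{5}$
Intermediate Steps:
$o{\left(y,E \right)} = 81$ ($o{\left(y,E \right)} = \left(-9\right)^{2} = 81$)
$G{\left(k \right)} = -50 - 5 k$ ($G{\left(k \right)} = - 5 \left(10 + k\right) = -50 - 5 k$)
$j{\left(v,r \right)} = \frac{335}{2} - \frac{81 r}{2}$ ($j{\left(v,r \right)} = - \frac{81 r - 335}{2} = - \frac{-335 + 81 r}{2} = \frac{335}{2} - \frac{81 r}{2}$)
$D = -370230$ ($D = 3526 \left(-50 - 55\right) = 3526 \left(-105\right) = -370230$)
$j{\left(441,248 \right)} - D = \left(\frac{335}{2} - 10044\right) - -370230 = \left(\frac{335}{2} - 10044\right) + 370230 = - \frac{19753}{2} + 370230 = \frac{720707}{2}$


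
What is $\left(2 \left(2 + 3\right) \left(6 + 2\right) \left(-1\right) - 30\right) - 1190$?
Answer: $-1300$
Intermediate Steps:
$\left(2 \left(2 + 3\right) \left(6 + 2\right) \left(-1\right) - 30\right) - 1190 = \left(2 \cdot 5 \cdot 8 \left(-1\right) - 30\right) - 1190 = \left(2 \cdot 40 \left(-1\right) - 30\right) - 1190 = \left(80 \left(-1\right) - 30\right) - 1190 = \left(-80 - 30\right) - 1190 = -110 - 1190 = -1300$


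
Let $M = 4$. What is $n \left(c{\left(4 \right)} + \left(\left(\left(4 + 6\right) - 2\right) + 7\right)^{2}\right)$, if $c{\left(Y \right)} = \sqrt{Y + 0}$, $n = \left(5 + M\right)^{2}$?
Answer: $18387$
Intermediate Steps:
$n = 81$ ($n = \left(5 + 4\right)^{2} = 9^{2} = 81$)
$c{\left(Y \right)} = \sqrt{Y}$
$n \left(c{\left(4 \right)} + \left(\left(\left(4 + 6\right) - 2\right) + 7\right)^{2}\right) = 81 \left(\sqrt{4} + \left(\left(\left(4 + 6\right) - 2\right) + 7\right)^{2}\right) = 81 \left(2 + \left(\left(10 - 2\right) + 7\right)^{2}\right) = 81 \left(2 + \left(8 + 7\right)^{2}\right) = 81 \left(2 + 15^{2}\right) = 81 \left(2 + 225\right) = 81 \cdot 227 = 18387$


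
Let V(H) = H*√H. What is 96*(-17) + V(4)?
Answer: -1624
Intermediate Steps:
V(H) = H^(3/2)
96*(-17) + V(4) = 96*(-17) + 4^(3/2) = -1632 + 8 = -1624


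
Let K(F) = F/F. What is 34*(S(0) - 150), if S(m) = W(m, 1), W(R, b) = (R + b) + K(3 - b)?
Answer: -5032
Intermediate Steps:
K(F) = 1
W(R, b) = 1 + R + b (W(R, b) = (R + b) + 1 = 1 + R + b)
S(m) = 2 + m (S(m) = 1 + m + 1 = 2 + m)
34*(S(0) - 150) = 34*((2 + 0) - 150) = 34*(2 - 150) = 34*(-148) = -5032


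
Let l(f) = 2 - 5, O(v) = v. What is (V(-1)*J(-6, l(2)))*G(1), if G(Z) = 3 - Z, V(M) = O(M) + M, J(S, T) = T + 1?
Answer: 8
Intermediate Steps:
l(f) = -3
J(S, T) = 1 + T
V(M) = 2*M (V(M) = M + M = 2*M)
(V(-1)*J(-6, l(2)))*G(1) = ((2*(-1))*(1 - 3))*(3 - 1*1) = (-2*(-2))*(3 - 1) = 4*2 = 8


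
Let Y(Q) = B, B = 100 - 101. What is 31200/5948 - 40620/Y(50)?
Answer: 60409740/1487 ≈ 40625.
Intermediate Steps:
B = -1
Y(Q) = -1
31200/5948 - 40620/Y(50) = 31200/5948 - 40620/(-1) = 31200*(1/5948) - 40620*(-1) = 7800/1487 + 40620 = 60409740/1487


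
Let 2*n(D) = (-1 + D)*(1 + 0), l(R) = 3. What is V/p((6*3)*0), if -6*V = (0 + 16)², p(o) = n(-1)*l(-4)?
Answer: 128/9 ≈ 14.222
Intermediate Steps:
n(D) = -½ + D/2 (n(D) = ((-1 + D)*(1 + 0))/2 = ((-1 + D)*1)/2 = (-1 + D)/2 = -½ + D/2)
p(o) = -3 (p(o) = (-½ + (½)*(-1))*3 = (-½ - ½)*3 = -1*3 = -3)
V = -128/3 (V = -(0 + 16)²/6 = -⅙*16² = -⅙*256 = -128/3 ≈ -42.667)
V/p((6*3)*0) = -128/3/(-3) = -128/3*(-⅓) = 128/9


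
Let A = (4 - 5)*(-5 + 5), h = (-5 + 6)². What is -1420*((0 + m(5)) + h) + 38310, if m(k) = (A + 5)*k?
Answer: 1390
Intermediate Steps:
h = 1 (h = 1² = 1)
A = 0 (A = -1*0 = 0)
m(k) = 5*k (m(k) = (0 + 5)*k = 5*k)
-1420*((0 + m(5)) + h) + 38310 = -1420*((0 + 5*5) + 1) + 38310 = -1420*((0 + 25) + 1) + 38310 = -1420*(25 + 1) + 38310 = -1420*26 + 38310 = -36920 + 38310 = 1390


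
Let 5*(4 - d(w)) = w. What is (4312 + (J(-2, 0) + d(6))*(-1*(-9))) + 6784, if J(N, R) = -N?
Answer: 55696/5 ≈ 11139.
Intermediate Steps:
d(w) = 4 - w/5
(4312 + (J(-2, 0) + d(6))*(-1*(-9))) + 6784 = (4312 + (-1*(-2) + (4 - ⅕*6))*(-1*(-9))) + 6784 = (4312 + (2 + (4 - 6/5))*9) + 6784 = (4312 + (2 + 14/5)*9) + 6784 = (4312 + (24/5)*9) + 6784 = (4312 + 216/5) + 6784 = 21776/5 + 6784 = 55696/5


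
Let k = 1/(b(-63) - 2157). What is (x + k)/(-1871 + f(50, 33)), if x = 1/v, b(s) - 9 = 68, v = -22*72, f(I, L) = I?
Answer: 229/374980320 ≈ 6.1070e-7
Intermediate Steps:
v = -1584
b(s) = 77 (b(s) = 9 + 68 = 77)
x = -1/1584 (x = 1/(-1584) = -1/1584 ≈ -0.00063131)
k = -1/2080 (k = 1/(77 - 2157) = 1/(-2080) = -1/2080 ≈ -0.00048077)
(x + k)/(-1871 + f(50, 33)) = (-1/1584 - 1/2080)/(-1871 + 50) = -229/205920/(-1821) = -229/205920*(-1/1821) = 229/374980320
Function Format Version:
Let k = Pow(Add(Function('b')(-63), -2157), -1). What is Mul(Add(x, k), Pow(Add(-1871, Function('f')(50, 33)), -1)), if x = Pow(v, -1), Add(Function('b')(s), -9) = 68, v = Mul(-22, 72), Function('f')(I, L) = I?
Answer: Rational(229, 374980320) ≈ 6.1070e-7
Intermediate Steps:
v = -1584
Function('b')(s) = 77 (Function('b')(s) = Add(9, 68) = 77)
x = Rational(-1, 1584) (x = Pow(-1584, -1) = Rational(-1, 1584) ≈ -0.00063131)
k = Rational(-1, 2080) (k = Pow(Add(77, -2157), -1) = Pow(-2080, -1) = Rational(-1, 2080) ≈ -0.00048077)
Mul(Add(x, k), Pow(Add(-1871, Function('f')(50, 33)), -1)) = Mul(Add(Rational(-1, 1584), Rational(-1, 2080)), Pow(Add(-1871, 50), -1)) = Mul(Rational(-229, 205920), Pow(-1821, -1)) = Mul(Rational(-229, 205920), Rational(-1, 1821)) = Rational(229, 374980320)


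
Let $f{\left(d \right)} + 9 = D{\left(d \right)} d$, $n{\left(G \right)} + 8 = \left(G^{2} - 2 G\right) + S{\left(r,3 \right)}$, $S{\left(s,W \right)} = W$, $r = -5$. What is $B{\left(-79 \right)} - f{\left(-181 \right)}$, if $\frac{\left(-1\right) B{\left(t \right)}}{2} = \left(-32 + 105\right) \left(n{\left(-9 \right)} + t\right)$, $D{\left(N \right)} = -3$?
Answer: $-2724$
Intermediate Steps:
$n{\left(G \right)} = -5 + G^{2} - 2 G$ ($n{\left(G \right)} = -8 + \left(\left(G^{2} - 2 G\right) + 3\right) = -8 + \left(3 + G^{2} - 2 G\right) = -5 + G^{2} - 2 G$)
$f{\left(d \right)} = -9 - 3 d$
$B{\left(t \right)} = -13724 - 146 t$ ($B{\left(t \right)} = - 2 \left(-32 + 105\right) \left(\left(-5 + \left(-9\right)^{2} - -18\right) + t\right) = - 2 \cdot 73 \left(\left(-5 + 81 + 18\right) + t\right) = - 2 \cdot 73 \left(94 + t\right) = - 2 \left(6862 + 73 t\right) = -13724 - 146 t$)
$B{\left(-79 \right)} - f{\left(-181 \right)} = \left(-13724 - -11534\right) - \left(-9 - -543\right) = \left(-13724 + 11534\right) - \left(-9 + 543\right) = -2190 - 534 = -2724$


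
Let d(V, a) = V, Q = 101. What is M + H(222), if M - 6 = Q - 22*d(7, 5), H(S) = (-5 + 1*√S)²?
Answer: 200 - 10*√222 ≈ 51.003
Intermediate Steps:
H(S) = (-5 + √S)²
M = -47 (M = 6 + (101 - 22*7) = 6 + (101 - 154) = 6 - 53 = -47)
M + H(222) = -47 + (-5 + √222)²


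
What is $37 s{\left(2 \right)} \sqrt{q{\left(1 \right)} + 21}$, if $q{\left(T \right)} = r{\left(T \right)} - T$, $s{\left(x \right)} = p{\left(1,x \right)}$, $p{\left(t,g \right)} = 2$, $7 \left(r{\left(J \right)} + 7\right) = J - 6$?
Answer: $\frac{74 \sqrt{602}}{7} \approx 259.38$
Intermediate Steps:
$r{\left(J \right)} = - \frac{55}{7} + \frac{J}{7}$ ($r{\left(J \right)} = -7 + \frac{J - 6}{7} = -7 + \frac{-6 + J}{7} = -7 + \left(- \frac{6}{7} + \frac{J}{7}\right) = - \frac{55}{7} + \frac{J}{7}$)
$s{\left(x \right)} = 2$
$q{\left(T \right)} = - \frac{55}{7} - \frac{6 T}{7}$ ($q{\left(T \right)} = \left(- \frac{55}{7} + \frac{T}{7}\right) - T = - \frac{55}{7} - \frac{6 T}{7}$)
$37 s{\left(2 \right)} \sqrt{q{\left(1 \right)} + 21} = 37 \cdot 2 \sqrt{\left(- \frac{55}{7} - \frac{6}{7}\right) + 21} = 74 \sqrt{\left(- \frac{55}{7} - \frac{6}{7}\right) + 21} = 74 \sqrt{- \frac{61}{7} + 21} = 74 \sqrt{\frac{86}{7}} = 74 \frac{\sqrt{602}}{7} = \frac{74 \sqrt{602}}{7}$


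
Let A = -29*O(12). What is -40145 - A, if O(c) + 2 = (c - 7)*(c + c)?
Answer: -36723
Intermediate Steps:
O(c) = -2 + 2*c*(-7 + c) (O(c) = -2 + (c - 7)*(c + c) = -2 + (-7 + c)*(2*c) = -2 + 2*c*(-7 + c))
A = -3422 (A = -29*(-2 - 14*12 + 2*12**2) = -29*(-2 - 168 + 2*144) = -29*(-2 - 168 + 288) = -29*118 = -3422)
-40145 - A = -40145 - 1*(-3422) = -40145 + 3422 = -36723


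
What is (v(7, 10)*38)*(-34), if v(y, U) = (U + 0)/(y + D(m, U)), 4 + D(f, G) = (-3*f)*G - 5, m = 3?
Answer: 3230/23 ≈ 140.43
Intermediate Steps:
D(f, G) = -9 - 3*G*f (D(f, G) = -4 + ((-3*f)*G - 5) = -4 + (-3*G*f - 5) = -4 + (-5 - 3*G*f) = -9 - 3*G*f)
v(y, U) = U/(-9 + y - 9*U) (v(y, U) = (U + 0)/(y + (-9 - 3*U*3)) = U/(y + (-9 - 9*U)) = U/(-9 + y - 9*U))
(v(7, 10)*38)*(-34) = ((10/(-9 + 7 - 9*10))*38)*(-34) = ((10/(-9 + 7 - 90))*38)*(-34) = ((10/(-92))*38)*(-34) = ((10*(-1/92))*38)*(-34) = -5/46*38*(-34) = -95/23*(-34) = 3230/23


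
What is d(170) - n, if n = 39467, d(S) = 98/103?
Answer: -4065003/103 ≈ -39466.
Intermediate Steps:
d(S) = 98/103 (d(S) = 98*(1/103) = 98/103)
d(170) - n = 98/103 - 1*39467 = 98/103 - 39467 = -4065003/103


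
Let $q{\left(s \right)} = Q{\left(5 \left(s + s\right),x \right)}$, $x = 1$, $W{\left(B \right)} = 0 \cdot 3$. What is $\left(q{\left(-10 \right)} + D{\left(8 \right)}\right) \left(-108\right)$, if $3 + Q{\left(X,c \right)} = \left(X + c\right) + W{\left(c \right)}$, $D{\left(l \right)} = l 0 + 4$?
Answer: $10584$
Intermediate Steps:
$W{\left(B \right)} = 0$
$D{\left(l \right)} = 4$ ($D{\left(l \right)} = 0 + 4 = 4$)
$Q{\left(X,c \right)} = -3 + X + c$ ($Q{\left(X,c \right)} = -3 + \left(\left(X + c\right) + 0\right) = -3 + \left(X + c\right) = -3 + X + c$)
$q{\left(s \right)} = -2 + 10 s$ ($q{\left(s \right)} = -3 + 5 \left(s + s\right) + 1 = -3 + 5 \cdot 2 s + 1 = -3 + 10 s + 1 = -2 + 10 s$)
$\left(q{\left(-10 \right)} + D{\left(8 \right)}\right) \left(-108\right) = \left(\left(-2 + 10 \left(-10\right)\right) + 4\right) \left(-108\right) = \left(\left(-2 - 100\right) + 4\right) \left(-108\right) = \left(-102 + 4\right) \left(-108\right) = \left(-98\right) \left(-108\right) = 10584$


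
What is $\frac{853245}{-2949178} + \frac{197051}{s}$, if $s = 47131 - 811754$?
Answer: $- \frac{1233549225713}{2255009329894} \approx -0.54703$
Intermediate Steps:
$s = -764623$ ($s = 47131 - 811754 = -764623$)
$\frac{853245}{-2949178} + \frac{197051}{s} = \frac{853245}{-2949178} + \frac{197051}{-764623} = 853245 \left(- \frac{1}{2949178}\right) + 197051 \left(- \frac{1}{764623}\right) = - \frac{853245}{2949178} - \frac{197051}{764623} = - \frac{1233549225713}{2255009329894}$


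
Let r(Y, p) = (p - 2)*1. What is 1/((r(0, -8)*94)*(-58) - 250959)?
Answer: -1/196439 ≈ -5.0906e-6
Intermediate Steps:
r(Y, p) = -2 + p (r(Y, p) = (-2 + p)*1 = -2 + p)
1/((r(0, -8)*94)*(-58) - 250959) = 1/(((-2 - 8)*94)*(-58) - 250959) = 1/(-10*94*(-58) - 250959) = 1/(-940*(-58) - 250959) = 1/(54520 - 250959) = 1/(-196439) = -1/196439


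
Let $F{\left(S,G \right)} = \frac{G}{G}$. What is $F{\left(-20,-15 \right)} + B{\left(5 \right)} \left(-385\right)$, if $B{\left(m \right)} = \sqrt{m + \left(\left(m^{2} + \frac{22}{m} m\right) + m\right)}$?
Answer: $1 - 385 \sqrt{57} \approx -2905.7$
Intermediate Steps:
$F{\left(S,G \right)} = 1$
$B{\left(m \right)} = \sqrt{22 + m^{2} + 2 m}$ ($B{\left(m \right)} = \sqrt{m + \left(\left(m^{2} + 22\right) + m\right)} = \sqrt{m + \left(\left(22 + m^{2}\right) + m\right)} = \sqrt{m + \left(22 + m + m^{2}\right)} = \sqrt{22 + m^{2} + 2 m}$)
$F{\left(-20,-15 \right)} + B{\left(5 \right)} \left(-385\right) = 1 + \sqrt{22 + 5^{2} + 2 \cdot 5} \left(-385\right) = 1 + \sqrt{22 + 25 + 10} \left(-385\right) = 1 + \sqrt{57} \left(-385\right) = 1 - 385 \sqrt{57}$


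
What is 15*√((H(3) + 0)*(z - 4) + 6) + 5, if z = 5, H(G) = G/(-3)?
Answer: 5 + 15*√5 ≈ 38.541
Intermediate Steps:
H(G) = -G/3 (H(G) = G*(-⅓) = -G/3)
15*√((H(3) + 0)*(z - 4) + 6) + 5 = 15*√((-⅓*3 + 0)*(5 - 4) + 6) + 5 = 15*√((-1 + 0)*1 + 6) + 5 = 15*√(-1*1 + 6) + 5 = 15*√(-1 + 6) + 5 = 15*√5 + 5 = 5 + 15*√5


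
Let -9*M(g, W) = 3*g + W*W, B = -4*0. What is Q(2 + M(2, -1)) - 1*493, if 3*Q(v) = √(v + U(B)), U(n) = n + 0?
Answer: -493 + √11/9 ≈ -492.63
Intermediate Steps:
B = 0
M(g, W) = -g/3 - W²/9 (M(g, W) = -(3*g + W*W)/9 = -(3*g + W²)/9 = -(W² + 3*g)/9 = -g/3 - W²/9)
U(n) = n
Q(v) = √v/3 (Q(v) = √(v + 0)/3 = √v/3)
Q(2 + M(2, -1)) - 1*493 = √(2 + (-⅓*2 - ⅑*(-1)²))/3 - 1*493 = √(2 + (-⅔ - ⅑*1))/3 - 493 = √(2 + (-⅔ - ⅑))/3 - 493 = √(2 - 7/9)/3 - 493 = √(11/9)/3 - 493 = (√11/3)/3 - 493 = √11/9 - 493 = -493 + √11/9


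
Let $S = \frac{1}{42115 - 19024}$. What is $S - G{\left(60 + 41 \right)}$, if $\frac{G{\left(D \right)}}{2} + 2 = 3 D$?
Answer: $- \frac{13900781}{23091} \approx -602.0$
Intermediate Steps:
$S = \frac{1}{23091} \approx 4.3307 \cdot 10^{-5}$
$G{\left(D \right)} = -4 + 6 D$ ($G{\left(D \right)} = -4 + 2 \cdot 3 D = -4 + 6 D$)
$S - G{\left(60 + 41 \right)} = \frac{1}{23091} - \left(-4 + 6 \left(60 + 41\right)\right) = \frac{1}{23091} - \left(-4 + 6 \cdot 101\right) = \frac{1}{23091} - \left(-4 + 606\right) = \frac{1}{23091} - 602 = - \frac{13900781}{23091}$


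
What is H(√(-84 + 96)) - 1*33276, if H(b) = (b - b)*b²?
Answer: -33276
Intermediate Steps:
H(b) = 0 (H(b) = 0*b² = 0)
H(√(-84 + 96)) - 1*33276 = 0 - 1*33276 = 0 - 33276 = -33276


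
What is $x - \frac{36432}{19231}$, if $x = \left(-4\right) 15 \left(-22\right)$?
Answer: $\frac{25348488}{19231} \approx 1318.1$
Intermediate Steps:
$x = 1320$ ($x = \left(-60\right) \left(-22\right) = 1320$)
$x - \frac{36432}{19231} = 1320 - \frac{36432}{19231} = \frac{25348488}{19231}$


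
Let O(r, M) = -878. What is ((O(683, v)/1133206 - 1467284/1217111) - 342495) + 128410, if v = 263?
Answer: -21091122956674898/98516963419 ≈ -2.1409e+5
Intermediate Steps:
((O(683, v)/1133206 - 1467284/1217111) - 342495) + 128410 = ((-878/1133206 - 1467284/1217111) - 342495) + 128410 = ((-878*1/1133206 - 1467284*1/1217111) - 342495) + 128410 = ((-439/566603 - 209612/173873) - 342495) + 128410 = (-118843118283/98516963419 - 342495) + 128410 = -33741686229308688/98516963419 + 128410 = -21091122956674898/98516963419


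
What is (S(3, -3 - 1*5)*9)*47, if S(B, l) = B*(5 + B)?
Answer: 10152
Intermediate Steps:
(S(3, -3 - 1*5)*9)*47 = ((3*(5 + 3))*9)*47 = ((3*8)*9)*47 = (24*9)*47 = 216*47 = 10152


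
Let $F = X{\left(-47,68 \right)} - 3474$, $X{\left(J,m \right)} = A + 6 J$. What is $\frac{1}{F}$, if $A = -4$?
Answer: $- \frac{1}{3760} \approx -0.00026596$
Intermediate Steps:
$X{\left(J,m \right)} = -4 + 6 J$
$F = -3760$ ($F = \left(-4 + 6 \left(-47\right)\right) - 3474 = \left(-4 - 282\right) - 3474 = -286 - 3474 = -3760$)
$\frac{1}{F} = \frac{1}{-3760} = - \frac{1}{3760}$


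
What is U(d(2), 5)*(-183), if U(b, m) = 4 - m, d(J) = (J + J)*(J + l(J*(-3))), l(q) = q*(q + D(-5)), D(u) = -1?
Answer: 183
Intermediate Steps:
l(q) = q*(-1 + q) (l(q) = q*(q - 1) = q*(-1 + q))
d(J) = 2*J*(J - 3*J*(-1 - 3*J)) (d(J) = (J + J)*(J + (J*(-3))*(-1 + J*(-3))) = (2*J)*(J + (-3*J)*(-1 - 3*J)) = (2*J)*(J - 3*J*(-1 - 3*J)) = 2*J*(J - 3*J*(-1 - 3*J)))
U(d(2), 5)*(-183) = (4 - 1*5)*(-183) = (4 - 5)*(-183) = -1*(-183) = 183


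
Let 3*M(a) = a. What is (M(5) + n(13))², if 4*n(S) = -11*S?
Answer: 167281/144 ≈ 1161.7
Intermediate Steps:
M(a) = a/3
n(S) = -11*S/4 (n(S) = (-11*S)/4 = -11*S/4)
(M(5) + n(13))² = ((⅓)*5 - 11/4*13)² = (5/3 - 143/4)² = (-409/12)² = 167281/144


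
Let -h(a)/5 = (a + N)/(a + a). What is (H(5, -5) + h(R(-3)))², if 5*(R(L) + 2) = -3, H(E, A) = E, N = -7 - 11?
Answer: 148225/676 ≈ 219.27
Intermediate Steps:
N = -18
R(L) = -13/5 (R(L) = -2 + (⅕)*(-3) = -2 - ⅗ = -13/5)
h(a) = -5*(-18 + a)/(2*a) (h(a) = -5*(a - 18)/(a + a) = -5*(-18 + a)/(2*a))
(H(5, -5) + h(R(-3)))² = (5 + (-5/2 + 45/(-13/5)))² = (5 + (-5/2 + 45*(-5/13)))² = (5 + (-5/2 - 225/13))² = (5 - 515/26)² = (-385/26)² = 148225/676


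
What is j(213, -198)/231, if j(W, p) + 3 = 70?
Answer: 67/231 ≈ 0.29004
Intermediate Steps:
j(W, p) = 67 (j(W, p) = -3 + 70 = 67)
j(213, -198)/231 = 67/231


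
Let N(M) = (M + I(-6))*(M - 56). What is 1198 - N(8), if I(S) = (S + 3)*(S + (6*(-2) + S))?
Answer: 5038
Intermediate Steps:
I(S) = (-12 + 2*S)*(3 + S) (I(S) = (3 + S)*(S + (-12 + S)) = (3 + S)*(-12 + 2*S) = (-12 + 2*S)*(3 + S))
N(M) = (-56 + M)*(72 + M) (N(M) = (M + (-36 - 6*(-6) + 2*(-6)**2))*(M - 56) = (M + (-36 + 36 + 2*36))*(-56 + M) = (M + (-36 + 36 + 72))*(-56 + M) = (M + 72)*(-56 + M) = (72 + M)*(-56 + M) = (-56 + M)*(72 + M))
1198 - N(8) = 1198 - (-4032 + 8**2 + 16*8) = 1198 - (-4032 + 64 + 128) = 1198 - 1*(-3840) = 1198 + 3840 = 5038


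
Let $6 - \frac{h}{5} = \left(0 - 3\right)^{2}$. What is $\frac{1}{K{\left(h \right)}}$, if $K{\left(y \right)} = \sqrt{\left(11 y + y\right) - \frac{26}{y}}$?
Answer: $- \frac{i \sqrt{40110}}{2674} \approx - 0.074897 i$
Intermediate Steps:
$h = -15$ ($h = 30 - 5 \left(0 - 3\right)^{2} = 30 - 5 \left(-3\right)^{2} = 30 - 45 = -15$)
$K{\left(y \right)} = \sqrt{- \frac{26}{y} + 12 y}$ ($K{\left(y \right)} = \sqrt{12 y - \frac{26}{y}} = \sqrt{- \frac{26}{y} + 12 y}$)
$\frac{1}{K{\left(h \right)}} = \frac{1}{\sqrt{- \frac{26}{-15} + 12 \left(-15\right)}} = \frac{1}{\sqrt{\left(-26\right) \left(- \frac{1}{15}\right) - 180}} = \frac{1}{\sqrt{\frac{26}{15} - 180}} = \frac{1}{\sqrt{- \frac{2674}{15}}} = \frac{1}{\frac{1}{15} i \sqrt{40110}} = - \frac{i \sqrt{40110}}{2674}$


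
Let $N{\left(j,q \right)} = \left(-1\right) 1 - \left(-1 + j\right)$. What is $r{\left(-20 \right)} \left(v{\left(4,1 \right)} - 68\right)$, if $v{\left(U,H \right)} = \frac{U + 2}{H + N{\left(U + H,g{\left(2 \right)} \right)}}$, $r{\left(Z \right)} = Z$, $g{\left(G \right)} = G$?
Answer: $1390$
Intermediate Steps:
$N{\left(j,q \right)} = - j$ ($N{\left(j,q \right)} = -1 - \left(-1 + j\right) = - j$)
$v{\left(U,H \right)} = - \frac{2 + U}{U}$ ($v{\left(U,H \right)} = \frac{U + 2}{H - \left(U + H\right)} = \frac{2 + U}{H - \left(H + U\right)} = \frac{2 + U}{\left(-1\right) U} = \left(2 + U\right) \left(- \frac{1}{U}\right) = - \frac{2 + U}{U}$)
$r{\left(-20 \right)} \left(v{\left(4,1 \right)} - 68\right) = - 20 \left(\frac{-2 - 4}{4} - 68\right) = - 20 \left(\frac{1}{4} \left(-6\right) - 68\right) = - 20 \left(- \frac{3}{2} - 68\right) = \left(-20\right) \left(- \frac{139}{2}\right) = 1390$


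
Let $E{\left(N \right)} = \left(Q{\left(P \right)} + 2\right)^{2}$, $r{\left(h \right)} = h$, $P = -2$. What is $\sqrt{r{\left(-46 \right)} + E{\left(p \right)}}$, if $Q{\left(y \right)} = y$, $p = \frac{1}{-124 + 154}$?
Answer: $i \sqrt{46} \approx 6.7823 i$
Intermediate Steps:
$p = \frac{1}{30} \approx 0.033333$
$E{\left(N \right)} = 0$ ($E{\left(N \right)} = \left(-2 + 2\right)^{2} = 0^{2} = 0$)
$\sqrt{r{\left(-46 \right)} + E{\left(p \right)}} = \sqrt{-46 + 0} = \sqrt{-46} = i \sqrt{46}$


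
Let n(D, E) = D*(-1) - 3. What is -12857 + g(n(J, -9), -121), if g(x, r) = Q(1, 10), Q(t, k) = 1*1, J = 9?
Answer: -12856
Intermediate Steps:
n(D, E) = -3 - D (n(D, E) = -D - 3 = -3 - D)
Q(t, k) = 1
g(x, r) = 1
-12857 + g(n(J, -9), -121) = -12857 + 1 = -12856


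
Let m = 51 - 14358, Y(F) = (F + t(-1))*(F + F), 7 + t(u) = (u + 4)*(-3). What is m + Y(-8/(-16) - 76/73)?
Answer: -152293221/10658 ≈ -14289.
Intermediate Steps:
t(u) = -19 - 3*u (t(u) = -7 + (u + 4)*(-3) = -7 + (4 + u)*(-3) = -7 + (-12 - 3*u) = -19 - 3*u)
Y(F) = 2*F*(-16 + F) (Y(F) = (F + (-19 - 3*(-1)))*(F + F) = (F + (-19 + 3))*(2*F) = (F - 16)*(2*F) = (-16 + F)*(2*F) = 2*F*(-16 + F))
m = -14307
m + Y(-8/(-16) - 76/73) = -14307 + 2*(-8/(-16) - 76/73)*(-16 + (-8/(-16) - 76/73)) = -14307 + 2*(-8*(-1/16) - 76*1/73)*(-16 + (-8*(-1/16) - 76*1/73)) = -14307 + 2*(½ - 76/73)*(-16 + (½ - 76/73)) = -14307 + 2*(-79/146)*(-16 - 79/146) = -14307 + 2*(-79/146)*(-2415/146) = -14307 + 190785/10658 = -152293221/10658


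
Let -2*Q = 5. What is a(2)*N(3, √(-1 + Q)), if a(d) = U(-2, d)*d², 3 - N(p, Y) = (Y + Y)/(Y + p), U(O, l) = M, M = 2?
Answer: 488/25 - 48*I*√14/25 ≈ 19.52 - 7.184*I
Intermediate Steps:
Q = -5/2 (Q = -½*5 = -5/2 ≈ -2.5000)
U(O, l) = 2
N(p, Y) = 3 - 2*Y/(Y + p) (N(p, Y) = 3 - (Y + Y)/(Y + p) = 3 - 2*Y/(Y + p))
a(d) = 2*d²
a(2)*N(3, √(-1 + Q)) = (2*2²)*((√(-1 - 5/2) + 3*3)/(√(-1 - 5/2) + 3)) = (2*4)*((√(-7/2) + 9)/(√(-7/2) + 3)) = 8*((I*√14/2 + 9)/(I*√14/2 + 3)) = 8*((9 + I*√14/2)/(3 + I*√14/2)) = 8*(9 + I*√14/2)/(3 + I*√14/2)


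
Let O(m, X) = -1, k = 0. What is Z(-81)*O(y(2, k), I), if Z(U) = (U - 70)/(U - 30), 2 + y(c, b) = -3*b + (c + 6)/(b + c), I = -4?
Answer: -151/111 ≈ -1.3604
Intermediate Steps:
y(c, b) = -2 - 3*b + (6 + c)/(b + c) (y(c, b) = -2 + (-3*b + (c + 6)/(b + c)) = -2 + (-3*b + (6 + c)/(b + c)) = -2 - 3*b + (6 + c)/(b + c))
Z(U) = (-70 + U)/(-30 + U)
Z(-81)*O(y(2, k), I) = ((-70 - 81)/(-30 - 81))*(-1) = (-151/(-111))*(-1) = -1/111*(-151)*(-1) = (151/111)*(-1) = -151/111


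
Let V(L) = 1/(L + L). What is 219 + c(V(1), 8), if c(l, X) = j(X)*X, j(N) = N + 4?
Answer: 315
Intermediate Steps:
j(N) = 4 + N
V(L) = 1/(2*L)
c(l, X) = X*(4 + X) (c(l, X) = (4 + X)*X = X*(4 + X))
219 + c(V(1), 8) = 219 + 8*(4 + 8) = 219 + 8*12 = 219 + 96 = 315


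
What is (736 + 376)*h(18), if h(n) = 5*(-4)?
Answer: -22240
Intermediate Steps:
h(n) = -20
(736 + 376)*h(18) = (736 + 376)*(-20) = 1112*(-20) = -22240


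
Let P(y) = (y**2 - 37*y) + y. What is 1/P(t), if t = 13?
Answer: -1/299 ≈ -0.0033445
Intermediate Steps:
P(y) = y**2 - 36*y
1/P(t) = 1/(13*(-36 + 13)) = 1/(13*(-23)) = 1/(-299) = -1/299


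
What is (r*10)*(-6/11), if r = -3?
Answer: 180/11 ≈ 16.364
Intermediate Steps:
(r*10)*(-6/11) = (-3*10)*(-6/11) = -(-180)/11 = -30*(-6/11) = 180/11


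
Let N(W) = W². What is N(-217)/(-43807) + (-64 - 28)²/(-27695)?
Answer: -1674912303/1213234865 ≈ -1.3805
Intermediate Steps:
N(-217)/(-43807) + (-64 - 28)²/(-27695) = (-217)²/(-43807) + (-64 - 28)²/(-27695) = 47089*(-1/43807) + (-92)²*(-1/27695) = -47089/43807 + 8464*(-1/27695) = -47089/43807 - 8464/27695 = -1674912303/1213234865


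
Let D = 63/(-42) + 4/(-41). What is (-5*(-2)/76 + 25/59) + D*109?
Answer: -7977857/45961 ≈ -173.58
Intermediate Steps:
D = -131/82 (D = 63*(-1/42) + 4*(-1/41) = -3/2 - 4/41 = -131/82 ≈ -1.5976)
(-5*(-2)/76 + 25/59) + D*109 = (-5*(-2)/76 + 25/59) - 131/82*109 = (10*(1/76) + 25*(1/59)) - 14279/82 = (5/38 + 25/59) - 14279/82 = 1245/2242 - 14279/82 = -7977857/45961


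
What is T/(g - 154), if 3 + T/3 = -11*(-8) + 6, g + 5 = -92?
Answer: -273/251 ≈ -1.0877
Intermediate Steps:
g = -97 (g = -5 - 92 = -97)
T = 273 (T = -9 + 3*(-11*(-8) + 6) = -9 + 3*(88 + 6) = -9 + 3*94 = -9 + 282 = 273)
T/(g - 154) = 273/(-97 - 154) = 273/(-251) = 273*(-1/251) = -273/251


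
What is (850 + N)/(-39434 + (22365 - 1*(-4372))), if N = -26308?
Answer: 25458/12697 ≈ 2.0050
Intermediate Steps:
(850 + N)/(-39434 + (22365 - 1*(-4372))) = (850 - 26308)/(-39434 + (22365 - 1*(-4372))) = -25458/(-39434 + (22365 + 4372)) = -25458/(-39434 + 26737) = -25458/(-12697) = -25458*(-1/12697) = 25458/12697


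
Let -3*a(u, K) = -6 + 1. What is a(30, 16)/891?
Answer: 5/2673 ≈ 0.0018706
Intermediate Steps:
a(u, K) = 5/3 (a(u, K) = -(-6 + 1)/3 = -1/3*(-5) = 5/3)
a(30, 16)/891 = (5/3)/891 = (5/3)*(1/891) = 5/2673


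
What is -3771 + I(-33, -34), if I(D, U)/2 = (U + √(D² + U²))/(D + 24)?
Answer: -33871/9 - 2*√2245/9 ≈ -3774.0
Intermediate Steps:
I(D, U) = 2*(U + √(D² + U²))/(24 + D) (I(D, U) = 2*((U + √(D² + U²))/(D + 24)) = 2*((U + √(D² + U²))/(24 + D)) = 2*(U + √(D² + U²))/(24 + D))
-3771 + I(-33, -34) = -3771 + 2*(-34 + √((-33)² + (-34)²))/(24 - 33) = -3771 + 2*(-34 + √(1089 + 1156))/(-9) = -3771 + 2*(-⅑)*(-34 + √2245) = -3771 + (68/9 - 2*√2245/9) = -33871/9 - 2*√2245/9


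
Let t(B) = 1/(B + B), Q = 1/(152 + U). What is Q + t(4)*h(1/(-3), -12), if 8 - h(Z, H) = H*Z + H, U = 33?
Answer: 371/185 ≈ 2.0054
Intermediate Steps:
Q = 1/185 (Q = 1/(152 + 33) = 1/185 ≈ 0.0054054)
h(Z, H) = 8 - H - H*Z (h(Z, H) = 8 - (H*Z + H) = 8 - (H + H*Z) = 8 + (-H - H*Z) = 8 - H - H*Z)
t(B) = 1/(2*B)
Q + t(4)*h(1/(-3), -12) = 1/185 + ((1/2)/4)*(8 - 1*(-12) - 1*(-12)/(-3)) = 1/185 + ((1/2)*(1/4))*(8 + 12 - 1*(-12)*(-1/3)) = 1/185 + (8 + 12 - 4)/8 = 1/185 + (1/8)*16 = 1/185 + 2 = 371/185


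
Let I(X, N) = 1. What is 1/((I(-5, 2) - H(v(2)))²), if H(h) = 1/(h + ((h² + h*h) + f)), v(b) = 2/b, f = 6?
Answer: 81/64 ≈ 1.2656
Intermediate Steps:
H(h) = 1/(6 + h + 2*h²) (H(h) = 1/(h + ((h² + h*h) + 6)) = 1/(h + ((h² + h²) + 6)) = 1/(h + (2*h² + 6)) = 1/(h + (6 + 2*h²)) = 1/(6 + h + 2*h²))
1/((I(-5, 2) - H(v(2)))²) = 1/((1 - 1/(6 + 2/2 + 2*(2/2)²))²) = 1/((1 - 1/(6 + 2*(½) + 2*(2*(½))²))²) = 1/((1 - 1/(6 + 1 + 2*1²))²) = 1/((1 - 1/(6 + 1 + 2*1))²) = 1/((1 - 1/(6 + 1 + 2))²) = 1/((1 - 1/9)²) = 1/((1 - 1*⅑)²) = 1/((1 - ⅑)²) = 1/((8/9)²) = 1/(64/81) = 81/64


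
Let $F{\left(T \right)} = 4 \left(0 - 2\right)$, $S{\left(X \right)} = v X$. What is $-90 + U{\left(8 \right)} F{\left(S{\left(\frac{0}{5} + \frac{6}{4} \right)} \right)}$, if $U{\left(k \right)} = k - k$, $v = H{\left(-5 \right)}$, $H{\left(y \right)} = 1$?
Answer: $-90$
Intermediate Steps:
$v = 1$
$U{\left(k \right)} = 0$
$S{\left(X \right)} = X$ ($S{\left(X \right)} = 1 X = X$)
$F{\left(T \right)} = -8$ ($F{\left(T \right)} = 4 \left(-2\right) = -8$)
$-90 + U{\left(8 \right)} F{\left(S{\left(\frac{0}{5} + \frac{6}{4} \right)} \right)} = -90 + 0 \left(-8\right) = -90 + 0 = -90$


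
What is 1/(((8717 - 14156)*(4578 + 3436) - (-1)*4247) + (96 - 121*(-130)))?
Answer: -1/43568073 ≈ -2.2953e-8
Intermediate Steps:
1/(((8717 - 14156)*(4578 + 3436) - (-1)*4247) + (96 - 121*(-130))) = 1/((-5439*8014 - 1*(-4247)) + (96 + 15730)) = 1/((-43588146 + 4247) + 15826) = 1/(-43583899 + 15826) = 1/(-43568073) = -1/43568073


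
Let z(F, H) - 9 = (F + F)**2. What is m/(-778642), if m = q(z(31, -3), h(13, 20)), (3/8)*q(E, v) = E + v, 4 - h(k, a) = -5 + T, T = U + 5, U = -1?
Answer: -5144/389321 ≈ -0.013213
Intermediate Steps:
T = 4 (T = -1 + 5 = 4)
z(F, H) = 9 + 4*F**2 (z(F, H) = 9 + (F + F)**2 = 9 + (2*F)**2 = 9 + 4*F**2)
h(k, a) = 5 (h(k, a) = 4 - (-5 + 4) = 4 - 1*(-1) = 4 + 1 = 5)
q(E, v) = 8*E/3 + 8*v/3 (q(E, v) = 8*(E + v)/3 = 8*E/3 + 8*v/3)
m = 10288 (m = 8*(9 + 4*31**2)/3 + (8/3)*5 = 8*(9 + 4*961)/3 + 40/3 = 8*(9 + 3844)/3 + 40/3 = (8/3)*3853 + 40/3 = 30824/3 + 40/3 = 10288)
m/(-778642) = 10288/(-778642) = 10288*(-1/778642) = -5144/389321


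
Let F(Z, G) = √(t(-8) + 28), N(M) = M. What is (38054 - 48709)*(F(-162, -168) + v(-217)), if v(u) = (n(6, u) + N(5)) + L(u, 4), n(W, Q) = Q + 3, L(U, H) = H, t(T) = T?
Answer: 2184275 - 21310*√5 ≈ 2.1366e+6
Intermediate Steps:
n(W, Q) = 3 + Q
F(Z, G) = 2*√5 (F(Z, G) = √(-8 + 28) = √20 = 2*√5)
v(u) = 12 + u (v(u) = ((3 + u) + 5) + 4 = (8 + u) + 4 = 12 + u)
(38054 - 48709)*(F(-162, -168) + v(-217)) = (38054 - 48709)*(2*√5 + (12 - 217)) = -10655*(2*√5 - 205) = -10655*(-205 + 2*√5) = 2184275 - 21310*√5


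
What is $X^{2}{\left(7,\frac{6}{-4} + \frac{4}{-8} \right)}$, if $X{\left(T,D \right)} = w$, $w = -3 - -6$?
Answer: $9$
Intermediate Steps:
$w = 3$ ($w = -3 + 6 = 3$)
$X{\left(T,D \right)} = 3$
$X^{2}{\left(7,\frac{6}{-4} + \frac{4}{-8} \right)} = 3^{2} = 9$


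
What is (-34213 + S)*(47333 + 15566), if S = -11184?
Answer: -2855425903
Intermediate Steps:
(-34213 + S)*(47333 + 15566) = (-34213 - 11184)*(47333 + 15566) = -45397*62899 = -2855425903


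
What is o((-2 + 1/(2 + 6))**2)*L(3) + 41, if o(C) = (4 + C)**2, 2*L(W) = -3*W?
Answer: -1746377/8192 ≈ -213.18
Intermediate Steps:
L(W) = -3*W/2 (L(W) = (-3*W)/2 = -3*W/2)
o((-2 + 1/(2 + 6))**2)*L(3) + 41 = (4 + (-2 + 1/(2 + 6))**2)**2*(-3/2*3) + 41 = (4 + (-2 + 1/8)**2)**2*(-9/2) + 41 = (4 + (-15/8)**2)**2*(-9/2) + 41 = (4 + 225/64)**2*(-9/2) + 41 = (481/64)**2*(-9/2) + 41 = (231361/4096)*(-9/2) + 41 = -2082249/8192 + 41 = -1746377/8192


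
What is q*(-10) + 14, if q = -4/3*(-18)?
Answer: -226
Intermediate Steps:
q = 24 (q = -4*⅓*(-18) = -4/3*(-18) = 24)
q*(-10) + 14 = 24*(-10) + 14 = -240 + 14 = -226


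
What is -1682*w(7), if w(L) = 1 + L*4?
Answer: -48778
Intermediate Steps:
w(L) = 1 + 4*L
-1682*w(7) = -1682*(1 + 4*7) = -1682*(1 + 28) = -1682*29 = -48778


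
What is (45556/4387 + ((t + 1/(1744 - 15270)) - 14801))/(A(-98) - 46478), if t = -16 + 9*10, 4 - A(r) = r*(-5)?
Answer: 873262816505/2786776225768 ≈ 0.31336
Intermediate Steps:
A(r) = 4 + 5*r (A(r) = 4 - r*(-5) = 4 - (-5)*r = 4 + 5*r)
t = 74 (t = -16 + 90 = 74)
(45556/4387 + ((t + 1/(1744 - 15270)) - 14801))/(A(-98) - 46478) = (45556/4387 + ((74 + 1/(1744 - 15270)) - 14801))/((4 + 5*(-98)) - 46478) = (45556*(1/4387) + ((74 + 1/(-13526)) - 14801))/((4 - 490) - 46478) = (45556/4387 + ((74 - 1/13526) - 14801))/(-486 - 46478) = (45556/4387 + (1000923/13526 - 14801))/(-46964) = (45556/4387 - 199197403/13526)*(-1/46964) = -873262816505/59338562*(-1/46964) = 873262816505/2786776225768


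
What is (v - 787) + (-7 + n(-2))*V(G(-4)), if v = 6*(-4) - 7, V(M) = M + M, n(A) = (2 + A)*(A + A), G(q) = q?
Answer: -762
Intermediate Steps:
n(A) = 2*A*(2 + A) (n(A) = (2 + A)*(2*A) = 2*A*(2 + A))
V(M) = 2*M
v = -31 (v = -24 - 7 = -31)
(v - 787) + (-7 + n(-2))*V(G(-4)) = (-31 - 787) + (-7 + 2*(-2)*(2 - 2))*(2*(-4)) = -818 + (-7 + 2*(-2)*0)*(-8) = -818 + (-7 + 0)*(-8) = -818 - 7*(-8) = -818 + 56 = -762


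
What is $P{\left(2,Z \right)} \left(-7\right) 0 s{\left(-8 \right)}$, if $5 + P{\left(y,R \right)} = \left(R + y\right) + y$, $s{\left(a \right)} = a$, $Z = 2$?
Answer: $0$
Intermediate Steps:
$P{\left(y,R \right)} = -5 + R + 2 y$ ($P{\left(y,R \right)} = -5 + \left(\left(R + y\right) + y\right) = -5 + \left(R + 2 y\right) = -5 + R + 2 y$)
$P{\left(2,Z \right)} \left(-7\right) 0 s{\left(-8 \right)} = \left(-5 + 2 + 2 \cdot 2\right) \left(-7\right) 0 \left(-8\right) = \left(-5 + 2 + 4\right) \left(-7\right) 0 \left(-8\right) = 1 \left(-7\right) 0 \left(-8\right) = \left(-7\right) 0 \left(-8\right) = 0 \left(-8\right) = 0$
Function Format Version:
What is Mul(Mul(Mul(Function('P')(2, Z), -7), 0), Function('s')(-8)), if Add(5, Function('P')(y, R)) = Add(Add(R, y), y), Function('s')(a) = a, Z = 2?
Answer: 0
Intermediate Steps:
Function('P')(y, R) = Add(-5, R, Mul(2, y)) (Function('P')(y, R) = Add(-5, Add(Add(R, y), y)) = Add(-5, Add(R, Mul(2, y))) = Add(-5, R, Mul(2, y)))
Mul(Mul(Mul(Function('P')(2, Z), -7), 0), Function('s')(-8)) = Mul(Mul(Mul(Add(-5, 2, Mul(2, 2)), -7), 0), -8) = Mul(Mul(Mul(Add(-5, 2, 4), -7), 0), -8) = Mul(Mul(Mul(1, -7), 0), -8) = Mul(Mul(-7, 0), -8) = Mul(0, -8) = 0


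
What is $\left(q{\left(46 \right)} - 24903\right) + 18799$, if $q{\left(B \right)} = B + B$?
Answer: $-6012$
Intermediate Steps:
$q{\left(B \right)} = 2 B$
$\left(q{\left(46 \right)} - 24903\right) + 18799 = \left(2 \cdot 46 - 24903\right) + 18799 = \left(92 - 24903\right) + 18799 = -24811 + 18799 = -6012$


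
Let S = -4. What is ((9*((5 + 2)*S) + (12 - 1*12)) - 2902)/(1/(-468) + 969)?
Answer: -1476072/453491 ≈ -3.2549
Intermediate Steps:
((9*((5 + 2)*S) + (12 - 1*12)) - 2902)/(1/(-468) + 969) = ((9*((5 + 2)*(-4)) + (12 - 1*12)) - 2902)/(1/(-468) + 969) = ((9*(7*(-4)) + (12 - 12)) - 2902)/(-1/468 + 969) = ((9*(-28) + 0) - 2902)/(453491/468) = ((-252 + 0) - 2902)*(468/453491) = (-252 - 2902)*(468/453491) = -3154*468/453491 = -1476072/453491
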